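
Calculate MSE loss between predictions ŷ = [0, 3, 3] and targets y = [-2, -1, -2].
MSE = 15

MSE = (1/3)((0--2)² + (3--1)² + (3--2)²) = (1/3)(4 + 16 + 25) = 15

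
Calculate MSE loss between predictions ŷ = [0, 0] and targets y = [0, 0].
MSE = 0

MSE = (1/2)((0-0)² + (0-0)²) = (1/2)(0 + 0) = 0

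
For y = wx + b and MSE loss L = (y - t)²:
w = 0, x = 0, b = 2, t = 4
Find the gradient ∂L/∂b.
∂L/∂b = -4

y = wx + b = (0)(0) + 2 = 2
∂L/∂y = 2(y - t) = 2(2 - 4) = -4
∂y/∂b = 1
∂L/∂b = ∂L/∂y · ∂y/∂b = -4 × 1 = -4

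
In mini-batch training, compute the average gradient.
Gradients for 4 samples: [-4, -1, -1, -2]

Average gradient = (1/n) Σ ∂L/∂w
Average gradient = -2

Average = (1/4)(-4 + -1 + -1 + -2) = -8/4 = -2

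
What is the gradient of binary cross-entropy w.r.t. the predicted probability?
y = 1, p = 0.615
∂L/∂p = -1.626

∂L/∂p = -y/p + (1-y)/(1-p) = -1/0.615 + 0 = -1.626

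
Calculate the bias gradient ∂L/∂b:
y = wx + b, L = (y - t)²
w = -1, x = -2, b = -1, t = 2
∂L/∂b = -2

y = wx + b = (-1)(-2) + -1 = 1
∂L/∂y = 2(y - t) = 2(1 - 2) = -2
∂y/∂b = 1
∂L/∂b = ∂L/∂y · ∂y/∂b = -2 × 1 = -2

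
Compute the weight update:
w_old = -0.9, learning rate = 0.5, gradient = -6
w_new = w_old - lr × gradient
w_new = 2.1

w_new = w - η·∂L/∂w = -0.9 - 0.5×(-6) = -0.9 - (-3) = 2.1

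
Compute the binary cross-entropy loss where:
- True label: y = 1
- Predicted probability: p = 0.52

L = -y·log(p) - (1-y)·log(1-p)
L = 0.6539

L = -1·log(0.52) - 0·log(0.48) = -log(0.52) = 0.6539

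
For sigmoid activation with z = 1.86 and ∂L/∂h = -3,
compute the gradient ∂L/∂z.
∂L/∂z = -0.3497

σ(1.86) = 0.8653
σ'(1.86) = σ(1.86)(1 - σ(1.86)) = 0.8653 × 0.1347 = 0.1166
∂L/∂z = ∂L/∂h · σ'(z) = -3 × 0.1166 = -0.3497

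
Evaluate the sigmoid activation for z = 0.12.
0.53

sigmoid(0.12) = 1/(1 + e^(-0.12)) = 1/(1 + 0.8869) = 0.53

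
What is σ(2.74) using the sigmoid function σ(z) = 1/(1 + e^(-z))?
0.9393

sigmoid(2.74) = 1/(1 + e^(-2.74)) = 1/(1 + 0.06457) = 0.9393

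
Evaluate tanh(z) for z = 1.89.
0.9554

tanh(1.89) = (e^(1.89) - e^(-1.89))/(e^(1.89) + e^(-1.89)) = 0.9554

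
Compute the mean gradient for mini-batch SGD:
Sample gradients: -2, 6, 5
Average gradient = 3

Average = (1/3)(-2 + 6 + 5) = 9/3 = 3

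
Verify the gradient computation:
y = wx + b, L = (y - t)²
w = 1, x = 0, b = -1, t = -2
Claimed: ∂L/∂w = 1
Incorrect

y = (1)(0) + -1 = -1
∂L/∂y = 2(y - t) = 2(-1 - -2) = 2
∂y/∂w = x = 0
∂L/∂w = 2 × 0 = 0

Claimed value: 1
Incorrect: The correct gradient is 0.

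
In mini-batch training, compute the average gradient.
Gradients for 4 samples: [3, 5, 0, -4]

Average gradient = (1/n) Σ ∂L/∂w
Average gradient = 1

Average = (1/4)(3 + 5 + 0 + -4) = 4/4 = 1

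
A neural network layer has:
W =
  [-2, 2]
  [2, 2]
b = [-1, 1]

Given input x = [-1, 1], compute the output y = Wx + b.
y = [3, 1]

Wx = [-2×-1 + 2×1, 2×-1 + 2×1]
   = [4, 0]
y = Wx + b = [4 + -1, 0 + 1] = [3, 1]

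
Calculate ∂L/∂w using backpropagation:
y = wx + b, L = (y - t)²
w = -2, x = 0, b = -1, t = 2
∂L/∂w = 0

y = wx + b = (-2)(0) + -1 = -1
∂L/∂y = 2(y - t) = 2(-1 - 2) = -6
∂y/∂w = x = 0
∂L/∂w = ∂L/∂y · ∂y/∂w = -6 × 0 = 0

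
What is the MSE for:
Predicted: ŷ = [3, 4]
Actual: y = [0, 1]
MSE = 9

MSE = (1/2)((3-0)² + (4-1)²) = (1/2)(9 + 9) = 9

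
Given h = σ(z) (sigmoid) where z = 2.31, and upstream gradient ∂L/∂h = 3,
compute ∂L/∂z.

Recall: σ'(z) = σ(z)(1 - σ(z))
∂L/∂z = 0.2464

σ(2.31) = 0.9097
σ'(2.31) = σ(2.31)(1 - σ(2.31)) = 0.9097 × 0.0903 = 0.08214
∂L/∂z = ∂L/∂h · σ'(z) = 3 × 0.08214 = 0.2464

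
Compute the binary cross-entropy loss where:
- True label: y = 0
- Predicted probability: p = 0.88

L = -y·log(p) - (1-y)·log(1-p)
L = 2.12

L = -0·log(0.88) - 1·log(0.12) = -log(0.12) = 2.12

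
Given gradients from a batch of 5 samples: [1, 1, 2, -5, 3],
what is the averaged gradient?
Average gradient = 0.4

Average = (1/5)(1 + 1 + 2 + -5 + 3) = 2/5 = 0.4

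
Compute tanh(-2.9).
-0.994

tanh(-2.9) = (e^(-2.9) - e^(2.9))/(e^(-2.9) + e^(2.9)) = -0.994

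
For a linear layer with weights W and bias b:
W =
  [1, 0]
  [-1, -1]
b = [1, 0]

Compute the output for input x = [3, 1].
y = [4, -4]

Wx = [1×3 + 0×1, -1×3 + -1×1]
   = [3, -4]
y = Wx + b = [3 + 1, -4 + 0] = [4, -4]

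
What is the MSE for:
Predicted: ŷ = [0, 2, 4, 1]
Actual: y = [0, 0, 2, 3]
MSE = 3

MSE = (1/4)((0-0)² + (2-0)² + (4-2)² + (1-3)²) = (1/4)(0 + 4 + 4 + 4) = 3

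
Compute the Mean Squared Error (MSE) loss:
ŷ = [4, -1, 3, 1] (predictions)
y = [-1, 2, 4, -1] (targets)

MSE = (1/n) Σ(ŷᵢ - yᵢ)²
MSE = 9.75

MSE = (1/4)((4--1)² + (-1-2)² + (3-4)² + (1--1)²) = (1/4)(25 + 9 + 1 + 4) = 9.75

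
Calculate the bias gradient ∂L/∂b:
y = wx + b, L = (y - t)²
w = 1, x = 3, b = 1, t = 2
∂L/∂b = 4

y = wx + b = (1)(3) + 1 = 4
∂L/∂y = 2(y - t) = 2(4 - 2) = 4
∂y/∂b = 1
∂L/∂b = ∂L/∂y · ∂y/∂b = 4 × 1 = 4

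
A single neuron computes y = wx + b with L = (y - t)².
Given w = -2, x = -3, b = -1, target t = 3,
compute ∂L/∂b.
∂L/∂b = 4

y = wx + b = (-2)(-3) + -1 = 5
∂L/∂y = 2(y - t) = 2(5 - 3) = 4
∂y/∂b = 1
∂L/∂b = ∂L/∂y · ∂y/∂b = 4 × 1 = 4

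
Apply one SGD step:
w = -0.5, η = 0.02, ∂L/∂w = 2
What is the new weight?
w_new = -0.54

w_new = w - η·∂L/∂w = -0.5 - 0.02×(2) = -0.5 - (0.04) = -0.54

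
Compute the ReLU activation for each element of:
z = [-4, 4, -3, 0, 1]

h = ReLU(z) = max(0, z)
h = [0, 4, 0, 0, 1]

ReLU applied element-wise: max(0,-4)=0, max(0,4)=4, max(0,-3)=0, max(0,0)=0, max(0,1)=1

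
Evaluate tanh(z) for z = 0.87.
0.7014

tanh(0.87) = (e^(0.87) - e^(-0.87))/(e^(0.87) + e^(-0.87)) = 0.7014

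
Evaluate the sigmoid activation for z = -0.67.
0.3385

sigmoid(-0.67) = 1/(1 + e^(0.67)) = 1/(1 + 1.954) = 0.3385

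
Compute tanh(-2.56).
-0.9881

tanh(-2.56) = (e^(-2.56) - e^(2.56))/(e^(-2.56) + e^(2.56)) = -0.9881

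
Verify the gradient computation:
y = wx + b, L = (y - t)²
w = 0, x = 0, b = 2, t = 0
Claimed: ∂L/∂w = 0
Correct

y = (0)(0) + 2 = 2
∂L/∂y = 2(y - t) = 2(2 - 0) = 4
∂y/∂w = x = 0
∂L/∂w = 4 × 0 = 0

Claimed value: 0
Correct: The correct gradient is 0.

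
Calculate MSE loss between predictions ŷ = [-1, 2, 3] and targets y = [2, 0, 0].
MSE = 7.333

MSE = (1/3)((-1-2)² + (2-0)² + (3-0)²) = (1/3)(9 + 4 + 9) = 7.333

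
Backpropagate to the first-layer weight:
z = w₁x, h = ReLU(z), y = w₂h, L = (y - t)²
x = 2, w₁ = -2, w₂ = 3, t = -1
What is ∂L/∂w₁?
∂L/∂w₁ = 0

Forward pass:
z = w₁x = -2×2 = -4
h = ReLU(-4) = 0
y = w₂h = 3×0 = 0

Backward pass:
∂L/∂y = 2(y - t) = 2(0 - -1) = 2
∂y/∂h = w₂ = 3
∂h/∂z = 0 (ReLU derivative)
∂z/∂w₁ = x = 2

∂L/∂w₁ = 2 × 3 × 0 × 2 = 0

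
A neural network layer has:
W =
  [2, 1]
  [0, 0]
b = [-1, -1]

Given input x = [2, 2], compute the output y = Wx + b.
y = [5, -1]

Wx = [2×2 + 1×2, 0×2 + 0×2]
   = [6, 0]
y = Wx + b = [6 + -1, 0 + -1] = [5, -1]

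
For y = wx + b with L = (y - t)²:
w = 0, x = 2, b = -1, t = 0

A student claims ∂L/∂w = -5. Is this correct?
Incorrect

y = (0)(2) + -1 = -1
∂L/∂y = 2(y - t) = 2(-1 - 0) = -2
∂y/∂w = x = 2
∂L/∂w = -2 × 2 = -4

Claimed value: -5
Incorrect: The correct gradient is -4.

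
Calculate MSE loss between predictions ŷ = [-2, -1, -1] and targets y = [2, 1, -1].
MSE = 6.667

MSE = (1/3)((-2-2)² + (-1-1)² + (-1--1)²) = (1/3)(16 + 4 + 0) = 6.667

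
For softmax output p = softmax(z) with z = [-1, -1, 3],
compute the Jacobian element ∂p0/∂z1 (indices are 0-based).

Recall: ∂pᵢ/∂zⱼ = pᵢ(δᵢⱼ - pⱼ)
∂p0/∂z1 = -0.0003122

p = softmax(z) = [0.01767, 0.01767, 0.9647]
p0 = 0.01767, p1 = 0.01767

∂p0/∂z1 = -p0 × p1 = -0.01767 × 0.01767 = -0.0003122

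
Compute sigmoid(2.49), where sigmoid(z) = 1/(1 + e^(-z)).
0.9234

sigmoid(2.49) = 1/(1 + e^(-2.49)) = 1/(1 + 0.08291) = 0.9234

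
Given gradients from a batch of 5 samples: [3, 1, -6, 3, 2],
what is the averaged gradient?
Average gradient = 0.6

Average = (1/5)(3 + 1 + -6 + 3 + 2) = 3/5 = 0.6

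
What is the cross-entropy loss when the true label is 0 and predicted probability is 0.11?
L = 0.1165

L = -0·log(0.11) - 1·log(0.89) = -log(0.89) = 0.1165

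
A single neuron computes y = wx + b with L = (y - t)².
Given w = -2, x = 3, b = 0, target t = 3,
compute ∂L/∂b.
∂L/∂b = -18

y = wx + b = (-2)(3) + 0 = -6
∂L/∂y = 2(y - t) = 2(-6 - 3) = -18
∂y/∂b = 1
∂L/∂b = ∂L/∂y · ∂y/∂b = -18 × 1 = -18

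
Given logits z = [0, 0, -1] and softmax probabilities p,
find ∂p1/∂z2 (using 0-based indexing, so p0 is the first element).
∂p1/∂z2 = -0.06561

p = softmax(z) = [0.4223, 0.4223, 0.1554]
p1 = 0.4223, p2 = 0.1554

∂p1/∂z2 = -p1 × p2 = -0.4223 × 0.1554 = -0.06561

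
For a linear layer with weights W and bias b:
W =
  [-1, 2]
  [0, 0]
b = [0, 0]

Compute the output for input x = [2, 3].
y = [4, 0]

Wx = [-1×2 + 2×3, 0×2 + 0×3]
   = [4, 0]
y = Wx + b = [4 + 0, 0 + 0] = [4, 0]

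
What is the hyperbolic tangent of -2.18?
-0.9748

tanh(-2.18) = (e^(-2.18) - e^(2.18))/(e^(-2.18) + e^(2.18)) = -0.9748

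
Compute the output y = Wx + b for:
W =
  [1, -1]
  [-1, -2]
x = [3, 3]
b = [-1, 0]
y = [-1, -9]

Wx = [1×3 + -1×3, -1×3 + -2×3]
   = [0, -9]
y = Wx + b = [0 + -1, -9 + 0] = [-1, -9]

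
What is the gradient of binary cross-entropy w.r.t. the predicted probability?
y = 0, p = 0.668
∂L/∂p = 3.012

∂L/∂p = -y/p + (1-y)/(1-p) = 0 + 1/0.332 = 3.012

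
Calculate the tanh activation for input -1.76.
-0.9425

tanh(-1.76) = (e^(-1.76) - e^(1.76))/(e^(-1.76) + e^(1.76)) = -0.9425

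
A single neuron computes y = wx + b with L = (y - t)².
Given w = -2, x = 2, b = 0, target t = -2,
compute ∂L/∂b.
∂L/∂b = -4

y = wx + b = (-2)(2) + 0 = -4
∂L/∂y = 2(y - t) = 2(-4 - -2) = -4
∂y/∂b = 1
∂L/∂b = ∂L/∂y · ∂y/∂b = -4 × 1 = -4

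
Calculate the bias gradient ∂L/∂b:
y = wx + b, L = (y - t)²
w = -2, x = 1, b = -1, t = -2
∂L/∂b = -2

y = wx + b = (-2)(1) + -1 = -3
∂L/∂y = 2(y - t) = 2(-3 - -2) = -2
∂y/∂b = 1
∂L/∂b = ∂L/∂y · ∂y/∂b = -2 × 1 = -2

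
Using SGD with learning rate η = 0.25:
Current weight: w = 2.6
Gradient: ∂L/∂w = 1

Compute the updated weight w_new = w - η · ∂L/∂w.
w_new = 2.35

w_new = w - η·∂L/∂w = 2.6 - 0.25×(1) = 2.6 - (0.25) = 2.35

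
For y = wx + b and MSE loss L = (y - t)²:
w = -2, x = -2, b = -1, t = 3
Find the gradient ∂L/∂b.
∂L/∂b = 0

y = wx + b = (-2)(-2) + -1 = 3
∂L/∂y = 2(y - t) = 2(3 - 3) = 0
∂y/∂b = 1
∂L/∂b = ∂L/∂y · ∂y/∂b = 0 × 1 = 0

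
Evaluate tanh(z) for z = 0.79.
0.6584

tanh(0.79) = (e^(0.79) - e^(-0.79))/(e^(0.79) + e^(-0.79)) = 0.6584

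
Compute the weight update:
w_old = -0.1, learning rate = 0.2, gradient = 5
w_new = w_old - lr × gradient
w_new = -1.1

w_new = w - η·∂L/∂w = -0.1 - 0.2×(5) = -0.1 - (1) = -1.1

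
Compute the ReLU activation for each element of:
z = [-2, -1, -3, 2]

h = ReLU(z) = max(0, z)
h = [0, 0, 0, 2]

ReLU applied element-wise: max(0,-2)=0, max(0,-1)=0, max(0,-3)=0, max(0,2)=2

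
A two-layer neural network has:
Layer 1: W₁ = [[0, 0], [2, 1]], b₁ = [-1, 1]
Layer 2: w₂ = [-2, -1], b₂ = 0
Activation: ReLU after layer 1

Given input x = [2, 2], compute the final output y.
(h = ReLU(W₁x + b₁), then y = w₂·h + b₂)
y = -7

Layer 1 pre-activation: z₁ = [-1, 7]
After ReLU: h = [0, 7]
Layer 2 output: y = -2×0 + -1×7 + 0 = -7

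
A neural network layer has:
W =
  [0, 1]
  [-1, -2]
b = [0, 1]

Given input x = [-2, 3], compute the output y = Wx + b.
y = [3, -3]

Wx = [0×-2 + 1×3, -1×-2 + -2×3]
   = [3, -4]
y = Wx + b = [3 + 0, -4 + 1] = [3, -3]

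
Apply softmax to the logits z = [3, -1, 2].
p = [0.7214, 0.0132, 0.2654]

exp(z) = [20.09, 0.3679, 7.389]
Sum = 27.84
p = [0.7214, 0.0132, 0.2654]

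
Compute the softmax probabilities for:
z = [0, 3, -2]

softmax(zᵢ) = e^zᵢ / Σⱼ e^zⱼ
p = [0.0471, 0.9465, 0.0064]

exp(z) = [1, 20.09, 0.1353]
Sum = 21.22
p = [0.0471, 0.9465, 0.0064]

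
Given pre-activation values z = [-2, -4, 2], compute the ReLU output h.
h = [0, 0, 2]

ReLU applied element-wise: max(0,-2)=0, max(0,-4)=0, max(0,2)=2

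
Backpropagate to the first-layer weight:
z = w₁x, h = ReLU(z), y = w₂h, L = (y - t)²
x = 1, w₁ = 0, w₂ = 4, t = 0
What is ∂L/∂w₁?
∂L/∂w₁ = 0

Forward pass:
z = w₁x = 0×1 = 0
h = ReLU(0) = 0
y = w₂h = 4×0 = 0

Backward pass:
∂L/∂y = 2(y - t) = 2(0 - 0) = 0
∂y/∂h = w₂ = 4
∂h/∂z = 0 (ReLU derivative)
∂z/∂w₁ = x = 1

∂L/∂w₁ = 0 × 4 × 0 × 1 = 0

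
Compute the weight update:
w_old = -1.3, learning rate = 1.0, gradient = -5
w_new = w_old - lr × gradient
w_new = 3.7

w_new = w - η·∂L/∂w = -1.3 - 1.0×(-5) = -1.3 - (-5) = 3.7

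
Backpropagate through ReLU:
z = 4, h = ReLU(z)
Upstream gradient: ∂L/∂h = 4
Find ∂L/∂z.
∂L/∂z = 4

h = ReLU(4) = 4
Since z > 0: ∂h/∂z = 1
∂L/∂z = ∂L/∂h · ∂h/∂z = 4 × 1 = 4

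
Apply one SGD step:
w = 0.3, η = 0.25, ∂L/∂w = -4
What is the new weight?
w_new = 1.3

w_new = w - η·∂L/∂w = 0.3 - 0.25×(-4) = 0.3 - (-1) = 1.3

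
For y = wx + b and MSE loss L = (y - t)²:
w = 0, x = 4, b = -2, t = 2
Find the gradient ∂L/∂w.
∂L/∂w = -32

y = wx + b = (0)(4) + -2 = -2
∂L/∂y = 2(y - t) = 2(-2 - 2) = -8
∂y/∂w = x = 4
∂L/∂w = ∂L/∂y · ∂y/∂w = -8 × 4 = -32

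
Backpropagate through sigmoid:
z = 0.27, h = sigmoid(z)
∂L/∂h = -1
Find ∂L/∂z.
∂L/∂z = -0.2455

σ(0.27) = 0.5671
σ'(0.27) = σ(0.27)(1 - σ(0.27)) = 0.5671 × 0.4329 = 0.2455
∂L/∂z = ∂L/∂h · σ'(z) = -1 × 0.2455 = -0.2455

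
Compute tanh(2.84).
0.9932

tanh(2.84) = (e^(2.84) - e^(-2.84))/(e^(2.84) + e^(-2.84)) = 0.9932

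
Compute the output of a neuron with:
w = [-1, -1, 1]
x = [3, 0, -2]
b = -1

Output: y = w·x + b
y = -6

y = (-1)(3) + (-1)(0) + (1)(-2) + -1 = -6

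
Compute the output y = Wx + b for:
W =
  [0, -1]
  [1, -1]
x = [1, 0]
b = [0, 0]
y = [0, 1]

Wx = [0×1 + -1×0, 1×1 + -1×0]
   = [0, 1]
y = Wx + b = [0 + 0, 1 + 0] = [0, 1]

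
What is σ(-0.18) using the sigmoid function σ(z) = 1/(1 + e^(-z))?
0.4551

sigmoid(-0.18) = 1/(1 + e^(0.18)) = 1/(1 + 1.197) = 0.4551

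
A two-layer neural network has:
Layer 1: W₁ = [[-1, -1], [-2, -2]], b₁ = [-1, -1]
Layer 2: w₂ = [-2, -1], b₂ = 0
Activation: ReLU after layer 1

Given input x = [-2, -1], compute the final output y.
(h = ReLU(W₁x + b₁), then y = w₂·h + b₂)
y = -9

Layer 1 pre-activation: z₁ = [2, 5]
After ReLU: h = [2, 5]
Layer 2 output: y = -2×2 + -1×5 + 0 = -9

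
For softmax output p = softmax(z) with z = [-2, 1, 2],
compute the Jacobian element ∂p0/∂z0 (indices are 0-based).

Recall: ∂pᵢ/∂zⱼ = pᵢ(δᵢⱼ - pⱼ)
∂p0/∂z0 = 0.01304

p = softmax(z) = [0.01321, 0.2654, 0.7214]
p0 = 0.01321

∂p0/∂z0 = p0(1 - p0) = 0.01321 × (1 - 0.01321) = 0.01304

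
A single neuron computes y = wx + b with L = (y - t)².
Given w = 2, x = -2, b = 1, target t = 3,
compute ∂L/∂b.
∂L/∂b = -12

y = wx + b = (2)(-2) + 1 = -3
∂L/∂y = 2(y - t) = 2(-3 - 3) = -12
∂y/∂b = 1
∂L/∂b = ∂L/∂y · ∂y/∂b = -12 × 1 = -12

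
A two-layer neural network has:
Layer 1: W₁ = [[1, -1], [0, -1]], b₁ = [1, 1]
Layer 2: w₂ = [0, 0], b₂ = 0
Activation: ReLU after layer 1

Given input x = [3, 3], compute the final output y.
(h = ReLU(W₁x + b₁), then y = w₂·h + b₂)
y = 0

Layer 1 pre-activation: z₁ = [1, -2]
After ReLU: h = [1, 0]
Layer 2 output: y = 0×1 + 0×0 + 0 = 0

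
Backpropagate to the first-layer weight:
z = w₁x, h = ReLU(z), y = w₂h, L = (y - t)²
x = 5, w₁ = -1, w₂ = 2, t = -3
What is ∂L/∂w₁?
∂L/∂w₁ = 0

Forward pass:
z = w₁x = -1×5 = -5
h = ReLU(-5) = 0
y = w₂h = 2×0 = 0

Backward pass:
∂L/∂y = 2(y - t) = 2(0 - -3) = 6
∂y/∂h = w₂ = 2
∂h/∂z = 0 (ReLU derivative)
∂z/∂w₁ = x = 5

∂L/∂w₁ = 6 × 2 × 0 × 5 = 0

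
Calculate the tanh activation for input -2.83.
-0.9931

tanh(-2.83) = (e^(-2.83) - e^(2.83))/(e^(-2.83) + e^(2.83)) = -0.9931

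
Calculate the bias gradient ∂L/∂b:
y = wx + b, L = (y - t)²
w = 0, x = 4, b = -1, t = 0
∂L/∂b = -2

y = wx + b = (0)(4) + -1 = -1
∂L/∂y = 2(y - t) = 2(-1 - 0) = -2
∂y/∂b = 1
∂L/∂b = ∂L/∂y · ∂y/∂b = -2 × 1 = -2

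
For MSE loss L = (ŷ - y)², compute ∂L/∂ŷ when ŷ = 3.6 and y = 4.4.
∂L/∂ŷ = -1.6

∂L/∂ŷ = 2(ŷ - y) = 2(3.6 - 4.4) = 2(-0.8) = -1.6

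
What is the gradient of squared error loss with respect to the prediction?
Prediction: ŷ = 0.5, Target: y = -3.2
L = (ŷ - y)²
∂L/∂ŷ = 7.4

∂L/∂ŷ = 2(ŷ - y) = 2(0.5 - -3.2) = 2(3.7) = 7.4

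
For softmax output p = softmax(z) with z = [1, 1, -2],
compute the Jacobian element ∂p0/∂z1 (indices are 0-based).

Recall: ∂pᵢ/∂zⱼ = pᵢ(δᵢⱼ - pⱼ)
∂p0/∂z1 = -0.238

p = softmax(z) = [0.4879, 0.4879, 0.02429]
p0 = 0.4879, p1 = 0.4879

∂p0/∂z1 = -p0 × p1 = -0.4879 × 0.4879 = -0.238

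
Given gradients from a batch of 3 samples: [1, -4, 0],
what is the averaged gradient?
Average gradient = -1

Average = (1/3)(1 + -4 + 0) = -3/3 = -1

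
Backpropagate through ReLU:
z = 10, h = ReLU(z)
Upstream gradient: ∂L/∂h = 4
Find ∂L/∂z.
∂L/∂z = 4

h = ReLU(10) = 10
Since z > 0: ∂h/∂z = 1
∂L/∂z = ∂L/∂h · ∂h/∂z = 4 × 1 = 4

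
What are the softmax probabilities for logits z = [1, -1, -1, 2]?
p = [0.2507, 0.0339, 0.0339, 0.6815]

exp(z) = [2.718, 0.3679, 0.3679, 7.389]
Sum = 10.84
p = [0.2507, 0.0339, 0.0339, 0.6815]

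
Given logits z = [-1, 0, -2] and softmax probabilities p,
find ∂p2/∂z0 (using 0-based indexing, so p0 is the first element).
∂p2/∂z0 = -0.02203

p = softmax(z) = [0.2447, 0.6652, 0.09003]
p2 = 0.09003, p0 = 0.2447

∂p2/∂z0 = -p2 × p0 = -0.09003 × 0.2447 = -0.02203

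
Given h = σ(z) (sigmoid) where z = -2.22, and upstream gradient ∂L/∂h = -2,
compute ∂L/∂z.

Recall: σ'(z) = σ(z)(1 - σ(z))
∂L/∂z = -0.1767

σ(-2.22) = 0.09797
σ'(-2.22) = σ(-2.22)(1 - σ(-2.22)) = 0.09797 × 0.902 = 0.08837
∂L/∂z = ∂L/∂h · σ'(z) = -2 × 0.08837 = -0.1767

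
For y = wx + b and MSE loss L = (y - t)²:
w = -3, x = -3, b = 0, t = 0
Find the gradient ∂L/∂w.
∂L/∂w = -54

y = wx + b = (-3)(-3) + 0 = 9
∂L/∂y = 2(y - t) = 2(9 - 0) = 18
∂y/∂w = x = -3
∂L/∂w = ∂L/∂y · ∂y/∂w = 18 × -3 = -54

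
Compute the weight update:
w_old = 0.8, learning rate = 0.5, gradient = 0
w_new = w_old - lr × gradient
w_new = 0.8

w_new = w - η·∂L/∂w = 0.8 - 0.5×(0) = 0.8 - (0) = 0.8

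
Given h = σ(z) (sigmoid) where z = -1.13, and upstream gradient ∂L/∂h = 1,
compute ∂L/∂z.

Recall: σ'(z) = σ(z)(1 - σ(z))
∂L/∂z = 0.1845

σ(-1.13) = 0.2442
σ'(-1.13) = σ(-1.13)(1 - σ(-1.13)) = 0.2442 × 0.7558 = 0.1845
∂L/∂z = ∂L/∂h · σ'(z) = 1 × 0.1845 = 0.1845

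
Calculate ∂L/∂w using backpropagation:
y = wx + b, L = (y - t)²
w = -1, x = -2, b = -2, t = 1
∂L/∂w = 4

y = wx + b = (-1)(-2) + -2 = 0
∂L/∂y = 2(y - t) = 2(0 - 1) = -2
∂y/∂w = x = -2
∂L/∂w = ∂L/∂y · ∂y/∂w = -2 × -2 = 4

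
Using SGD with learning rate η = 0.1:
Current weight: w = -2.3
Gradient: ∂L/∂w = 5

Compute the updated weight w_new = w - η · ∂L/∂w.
w_new = -2.8

w_new = w - η·∂L/∂w = -2.3 - 0.1×(5) = -2.3 - (0.5) = -2.8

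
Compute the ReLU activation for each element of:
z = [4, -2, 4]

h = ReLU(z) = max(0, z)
h = [4, 0, 4]

ReLU applied element-wise: max(0,4)=4, max(0,-2)=0, max(0,4)=4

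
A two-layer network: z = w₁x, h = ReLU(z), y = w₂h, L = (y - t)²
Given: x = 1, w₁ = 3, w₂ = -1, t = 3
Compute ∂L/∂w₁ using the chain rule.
∂L/∂w₁ = 12

Forward pass:
z = w₁x = 3×1 = 3
h = ReLU(3) = 3
y = w₂h = -1×3 = -3

Backward pass:
∂L/∂y = 2(y - t) = 2(-3 - 3) = -12
∂y/∂h = w₂ = -1
∂h/∂z = 1 (ReLU derivative)
∂z/∂w₁ = x = 1

∂L/∂w₁ = -12 × -1 × 1 × 1 = 12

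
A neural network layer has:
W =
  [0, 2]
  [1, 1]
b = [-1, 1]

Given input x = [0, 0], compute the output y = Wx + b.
y = [-1, 1]

Wx = [0×0 + 2×0, 1×0 + 1×0]
   = [0, 0]
y = Wx + b = [0 + -1, 0 + 1] = [-1, 1]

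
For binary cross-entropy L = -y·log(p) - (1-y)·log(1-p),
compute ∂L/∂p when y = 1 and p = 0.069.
∂L/∂p = -14.49

∂L/∂p = -y/p + (1-y)/(1-p) = -1/0.069 + 0 = -14.49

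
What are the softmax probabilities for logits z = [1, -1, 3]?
p = [0.1173, 0.0159, 0.8668]

exp(z) = [2.718, 0.3679, 20.09]
Sum = 23.17
p = [0.1173, 0.0159, 0.8668]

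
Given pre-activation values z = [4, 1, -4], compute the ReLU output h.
h = [4, 1, 0]

ReLU applied element-wise: max(0,4)=4, max(0,1)=1, max(0,-4)=0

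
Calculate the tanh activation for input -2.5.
-0.9866

tanh(-2.5) = (e^(-2.5) - e^(2.5))/(e^(-2.5) + e^(2.5)) = -0.9866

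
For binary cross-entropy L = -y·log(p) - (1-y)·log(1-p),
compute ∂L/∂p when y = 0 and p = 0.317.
∂L/∂p = 1.464

∂L/∂p = -y/p + (1-y)/(1-p) = 0 + 1/0.683 = 1.464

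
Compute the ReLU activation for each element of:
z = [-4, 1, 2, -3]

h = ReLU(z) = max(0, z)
h = [0, 1, 2, 0]

ReLU applied element-wise: max(0,-4)=0, max(0,1)=1, max(0,2)=2, max(0,-3)=0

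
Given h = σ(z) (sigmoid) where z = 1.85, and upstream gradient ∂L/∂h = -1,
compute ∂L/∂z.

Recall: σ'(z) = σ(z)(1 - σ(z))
∂L/∂z = -0.1174

σ(1.85) = 0.8641
σ'(1.85) = σ(1.85)(1 - σ(1.85)) = 0.8641 × 0.1359 = 0.1174
∂L/∂z = ∂L/∂h · σ'(z) = -1 × 0.1174 = -0.1174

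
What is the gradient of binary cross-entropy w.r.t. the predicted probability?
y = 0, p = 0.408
∂L/∂p = 1.689

∂L/∂p = -y/p + (1-y)/(1-p) = 0 + 1/0.592 = 1.689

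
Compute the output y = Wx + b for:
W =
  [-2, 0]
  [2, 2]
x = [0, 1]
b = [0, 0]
y = [0, 2]

Wx = [-2×0 + 0×1, 2×0 + 2×1]
   = [0, 2]
y = Wx + b = [0 + 0, 2 + 0] = [0, 2]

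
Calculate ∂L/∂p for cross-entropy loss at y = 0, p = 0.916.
∂L/∂p = 11.9

∂L/∂p = -y/p + (1-y)/(1-p) = 0 + 1/0.084 = 11.9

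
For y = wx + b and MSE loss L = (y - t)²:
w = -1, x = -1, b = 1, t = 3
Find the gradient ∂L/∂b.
∂L/∂b = -2

y = wx + b = (-1)(-1) + 1 = 2
∂L/∂y = 2(y - t) = 2(2 - 3) = -2
∂y/∂b = 1
∂L/∂b = ∂L/∂y · ∂y/∂b = -2 × 1 = -2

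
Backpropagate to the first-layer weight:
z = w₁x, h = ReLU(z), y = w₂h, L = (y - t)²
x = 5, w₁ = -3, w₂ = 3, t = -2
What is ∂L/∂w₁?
∂L/∂w₁ = 0

Forward pass:
z = w₁x = -3×5 = -15
h = ReLU(-15) = 0
y = w₂h = 3×0 = 0

Backward pass:
∂L/∂y = 2(y - t) = 2(0 - -2) = 4
∂y/∂h = w₂ = 3
∂h/∂z = 0 (ReLU derivative)
∂z/∂w₁ = x = 5

∂L/∂w₁ = 4 × 3 × 0 × 5 = 0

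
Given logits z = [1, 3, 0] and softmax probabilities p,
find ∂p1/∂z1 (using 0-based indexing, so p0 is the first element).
∂p1/∂z1 = 0.1318

p = softmax(z) = [0.1142, 0.8438, 0.04201]
p1 = 0.8438

∂p1/∂z1 = p1(1 - p1) = 0.8438 × (1 - 0.8438) = 0.1318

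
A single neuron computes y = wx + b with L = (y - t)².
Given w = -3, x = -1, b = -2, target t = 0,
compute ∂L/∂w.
∂L/∂w = -2

y = wx + b = (-3)(-1) + -2 = 1
∂L/∂y = 2(y - t) = 2(1 - 0) = 2
∂y/∂w = x = -1
∂L/∂w = ∂L/∂y · ∂y/∂w = 2 × -1 = -2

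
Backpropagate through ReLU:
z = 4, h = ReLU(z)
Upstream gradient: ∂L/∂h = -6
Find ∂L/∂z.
∂L/∂z = -6

h = ReLU(4) = 4
Since z > 0: ∂h/∂z = 1
∂L/∂z = ∂L/∂h · ∂h/∂z = -6 × 1 = -6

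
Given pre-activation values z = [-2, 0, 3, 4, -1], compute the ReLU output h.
h = [0, 0, 3, 4, 0]

ReLU applied element-wise: max(0,-2)=0, max(0,0)=0, max(0,3)=3, max(0,4)=4, max(0,-1)=0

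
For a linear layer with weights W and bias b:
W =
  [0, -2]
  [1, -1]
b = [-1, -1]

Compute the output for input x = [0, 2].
y = [-5, -3]

Wx = [0×0 + -2×2, 1×0 + -1×2]
   = [-4, -2]
y = Wx + b = [-4 + -1, -2 + -1] = [-5, -3]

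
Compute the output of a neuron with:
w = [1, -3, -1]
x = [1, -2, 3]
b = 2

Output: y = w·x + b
y = 6

y = (1)(1) + (-3)(-2) + (-1)(3) + 2 = 6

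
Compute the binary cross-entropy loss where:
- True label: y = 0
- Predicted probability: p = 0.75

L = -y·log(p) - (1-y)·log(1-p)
L = 1.386

L = -0·log(0.75) - 1·log(0.25) = -log(0.25) = 1.386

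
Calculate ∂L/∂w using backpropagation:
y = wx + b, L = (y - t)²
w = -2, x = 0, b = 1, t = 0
∂L/∂w = 0

y = wx + b = (-2)(0) + 1 = 1
∂L/∂y = 2(y - t) = 2(1 - 0) = 2
∂y/∂w = x = 0
∂L/∂w = ∂L/∂y · ∂y/∂w = 2 × 0 = 0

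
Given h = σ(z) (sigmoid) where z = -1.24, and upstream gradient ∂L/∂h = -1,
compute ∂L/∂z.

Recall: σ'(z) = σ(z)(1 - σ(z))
∂L/∂z = -0.1741

σ(-1.24) = 0.2244
σ'(-1.24) = σ(-1.24)(1 - σ(-1.24)) = 0.2244 × 0.7756 = 0.1741
∂L/∂z = ∂L/∂h · σ'(z) = -1 × 0.1741 = -0.1741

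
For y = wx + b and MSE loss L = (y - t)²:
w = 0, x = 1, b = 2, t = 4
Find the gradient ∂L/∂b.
∂L/∂b = -4

y = wx + b = (0)(1) + 2 = 2
∂L/∂y = 2(y - t) = 2(2 - 4) = -4
∂y/∂b = 1
∂L/∂b = ∂L/∂y · ∂y/∂b = -4 × 1 = -4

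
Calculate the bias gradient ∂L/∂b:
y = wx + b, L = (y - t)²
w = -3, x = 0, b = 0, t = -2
∂L/∂b = 4

y = wx + b = (-3)(0) + 0 = 0
∂L/∂y = 2(y - t) = 2(0 - -2) = 4
∂y/∂b = 1
∂L/∂b = ∂L/∂y · ∂y/∂b = 4 × 1 = 4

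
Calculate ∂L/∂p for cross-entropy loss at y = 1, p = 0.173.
∂L/∂p = -5.78

∂L/∂p = -y/p + (1-y)/(1-p) = -1/0.173 + 0 = -5.78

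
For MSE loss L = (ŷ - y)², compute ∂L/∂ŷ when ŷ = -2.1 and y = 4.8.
∂L/∂ŷ = -13.8

∂L/∂ŷ = 2(ŷ - y) = 2(-2.1 - 4.8) = 2(-6.9) = -13.8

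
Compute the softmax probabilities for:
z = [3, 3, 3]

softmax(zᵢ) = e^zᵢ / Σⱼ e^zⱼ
p = [0.3333, 0.3333, 0.3333]

exp(z) = [20.09, 20.09, 20.09]
Sum = 60.26
p = [0.3333, 0.3333, 0.3333]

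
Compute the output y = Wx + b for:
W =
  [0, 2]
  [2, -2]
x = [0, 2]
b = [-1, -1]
y = [3, -5]

Wx = [0×0 + 2×2, 2×0 + -2×2]
   = [4, -4]
y = Wx + b = [4 + -1, -4 + -1] = [3, -5]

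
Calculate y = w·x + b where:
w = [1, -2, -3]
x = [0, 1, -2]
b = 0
y = 4

y = (1)(0) + (-2)(1) + (-3)(-2) + 0 = 4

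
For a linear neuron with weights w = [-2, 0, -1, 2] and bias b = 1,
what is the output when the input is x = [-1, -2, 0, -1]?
y = 1

y = (-2)(-1) + (0)(-2) + (-1)(0) + (2)(-1) + 1 = 1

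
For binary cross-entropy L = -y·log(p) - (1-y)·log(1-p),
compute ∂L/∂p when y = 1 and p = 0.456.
∂L/∂p = -2.193

∂L/∂p = -y/p + (1-y)/(1-p) = -1/0.456 + 0 = -2.193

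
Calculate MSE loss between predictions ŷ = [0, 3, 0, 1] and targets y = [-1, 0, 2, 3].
MSE = 4.5

MSE = (1/4)((0--1)² + (3-0)² + (0-2)² + (1-3)²) = (1/4)(1 + 9 + 4 + 4) = 4.5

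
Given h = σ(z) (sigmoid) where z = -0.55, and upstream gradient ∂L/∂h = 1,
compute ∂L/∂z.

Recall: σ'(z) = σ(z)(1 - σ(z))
∂L/∂z = 0.232

σ(-0.55) = 0.3659
σ'(-0.55) = σ(-0.55)(1 - σ(-0.55)) = 0.3659 × 0.6341 = 0.232
∂L/∂z = ∂L/∂h · σ'(z) = 1 × 0.232 = 0.232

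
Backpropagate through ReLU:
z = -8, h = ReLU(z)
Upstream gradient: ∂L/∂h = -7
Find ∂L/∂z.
∂L/∂z = 0

h = ReLU(-8) = 0
Since z < 0: ∂h/∂z = 0
∂L/∂z = ∂L/∂h · ∂h/∂z = -7 × 0 = 0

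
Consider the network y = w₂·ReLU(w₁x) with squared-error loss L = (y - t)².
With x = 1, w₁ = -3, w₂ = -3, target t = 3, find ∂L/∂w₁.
∂L/∂w₁ = 0

Forward pass:
z = w₁x = -3×1 = -3
h = ReLU(-3) = 0
y = w₂h = -3×0 = 0

Backward pass:
∂L/∂y = 2(y - t) = 2(0 - 3) = -6
∂y/∂h = w₂ = -3
∂h/∂z = 0 (ReLU derivative)
∂z/∂w₁ = x = 1

∂L/∂w₁ = -6 × -3 × 0 × 1 = 0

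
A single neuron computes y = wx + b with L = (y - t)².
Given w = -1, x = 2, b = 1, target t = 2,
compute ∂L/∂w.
∂L/∂w = -12

y = wx + b = (-1)(2) + 1 = -1
∂L/∂y = 2(y - t) = 2(-1 - 2) = -6
∂y/∂w = x = 2
∂L/∂w = ∂L/∂y · ∂y/∂w = -6 × 2 = -12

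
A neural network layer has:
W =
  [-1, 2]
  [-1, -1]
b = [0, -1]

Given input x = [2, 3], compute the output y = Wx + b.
y = [4, -6]

Wx = [-1×2 + 2×3, -1×2 + -1×3]
   = [4, -5]
y = Wx + b = [4 + 0, -5 + -1] = [4, -6]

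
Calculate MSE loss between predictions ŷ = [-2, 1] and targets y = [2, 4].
MSE = 12.5

MSE = (1/2)((-2-2)² + (1-4)²) = (1/2)(16 + 9) = 12.5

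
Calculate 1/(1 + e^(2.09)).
0.1101

sigmoid(-2.09) = 1/(1 + e^(2.09)) = 1/(1 + 8.085) = 0.1101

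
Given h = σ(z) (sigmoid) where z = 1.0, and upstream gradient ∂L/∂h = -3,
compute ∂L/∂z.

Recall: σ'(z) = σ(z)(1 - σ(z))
∂L/∂z = -0.5898

σ(1.0) = 0.7311
σ'(1.0) = σ(1.0)(1 - σ(1.0)) = 0.7311 × 0.2689 = 0.1966
∂L/∂z = ∂L/∂h · σ'(z) = -3 × 0.1966 = -0.5898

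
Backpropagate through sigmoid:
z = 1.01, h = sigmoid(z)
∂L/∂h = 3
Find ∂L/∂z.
∂L/∂z = 0.5871

σ(1.01) = 0.733
σ'(1.01) = σ(1.01)(1 - σ(1.01)) = 0.733 × 0.267 = 0.1957
∂L/∂z = ∂L/∂h · σ'(z) = 3 × 0.1957 = 0.5871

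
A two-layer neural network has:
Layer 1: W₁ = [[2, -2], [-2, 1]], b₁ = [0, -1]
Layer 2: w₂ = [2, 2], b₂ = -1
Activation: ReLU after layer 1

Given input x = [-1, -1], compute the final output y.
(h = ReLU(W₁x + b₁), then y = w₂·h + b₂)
y = -1

Layer 1 pre-activation: z₁ = [0, 0]
After ReLU: h = [0, 0]
Layer 2 output: y = 2×0 + 2×0 + -1 = -1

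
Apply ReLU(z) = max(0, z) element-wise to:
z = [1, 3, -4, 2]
h = [1, 3, 0, 2]

ReLU applied element-wise: max(0,1)=1, max(0,3)=3, max(0,-4)=0, max(0,2)=2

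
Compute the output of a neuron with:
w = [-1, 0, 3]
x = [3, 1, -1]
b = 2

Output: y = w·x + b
y = -4

y = (-1)(3) + (0)(1) + (3)(-1) + 2 = -4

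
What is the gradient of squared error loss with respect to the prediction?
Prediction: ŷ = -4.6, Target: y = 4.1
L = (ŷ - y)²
∂L/∂ŷ = -17.4

∂L/∂ŷ = 2(ŷ - y) = 2(-4.6 - 4.1) = 2(-8.7) = -17.4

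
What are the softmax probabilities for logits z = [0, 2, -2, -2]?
p = [0.1155, 0.8533, 0.0156, 0.0156]

exp(z) = [1, 7.389, 0.1353, 0.1353]
Sum = 8.66
p = [0.1155, 0.8533, 0.0156, 0.0156]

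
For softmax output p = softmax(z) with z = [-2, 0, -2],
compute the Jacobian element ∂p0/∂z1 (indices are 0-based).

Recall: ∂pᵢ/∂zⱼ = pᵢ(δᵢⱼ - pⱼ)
∂p0/∂z1 = -0.08382

p = softmax(z) = [0.1065, 0.787, 0.1065]
p0 = 0.1065, p1 = 0.787

∂p0/∂z1 = -p0 × p1 = -0.1065 × 0.787 = -0.08382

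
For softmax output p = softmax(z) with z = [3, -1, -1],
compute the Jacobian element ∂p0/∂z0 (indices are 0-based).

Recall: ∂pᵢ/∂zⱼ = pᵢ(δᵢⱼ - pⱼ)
∂p0/∂z0 = 0.03409

p = softmax(z) = [0.9647, 0.01767, 0.01767]
p0 = 0.9647

∂p0/∂z0 = p0(1 - p0) = 0.9647 × (1 - 0.9647) = 0.03409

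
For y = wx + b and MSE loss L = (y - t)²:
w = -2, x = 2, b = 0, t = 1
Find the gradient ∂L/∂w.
∂L/∂w = -20

y = wx + b = (-2)(2) + 0 = -4
∂L/∂y = 2(y - t) = 2(-4 - 1) = -10
∂y/∂w = x = 2
∂L/∂w = ∂L/∂y · ∂y/∂w = -10 × 2 = -20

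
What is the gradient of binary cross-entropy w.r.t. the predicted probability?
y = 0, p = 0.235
∂L/∂p = 1.307

∂L/∂p = -y/p + (1-y)/(1-p) = 0 + 1/0.765 = 1.307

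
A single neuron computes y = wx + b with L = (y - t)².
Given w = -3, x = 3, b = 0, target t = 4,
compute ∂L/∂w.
∂L/∂w = -78

y = wx + b = (-3)(3) + 0 = -9
∂L/∂y = 2(y - t) = 2(-9 - 4) = -26
∂y/∂w = x = 3
∂L/∂w = ∂L/∂y · ∂y/∂w = -26 × 3 = -78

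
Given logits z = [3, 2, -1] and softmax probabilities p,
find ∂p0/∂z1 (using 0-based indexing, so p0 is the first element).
∂p0/∂z1 = -0.1915

p = softmax(z) = [0.7214, 0.2654, 0.01321]
p0 = 0.7214, p1 = 0.2654

∂p0/∂z1 = -p0 × p1 = -0.7214 × 0.2654 = -0.1915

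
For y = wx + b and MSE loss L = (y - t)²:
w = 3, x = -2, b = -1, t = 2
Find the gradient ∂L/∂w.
∂L/∂w = 36

y = wx + b = (3)(-2) + -1 = -7
∂L/∂y = 2(y - t) = 2(-7 - 2) = -18
∂y/∂w = x = -2
∂L/∂w = ∂L/∂y · ∂y/∂w = -18 × -2 = 36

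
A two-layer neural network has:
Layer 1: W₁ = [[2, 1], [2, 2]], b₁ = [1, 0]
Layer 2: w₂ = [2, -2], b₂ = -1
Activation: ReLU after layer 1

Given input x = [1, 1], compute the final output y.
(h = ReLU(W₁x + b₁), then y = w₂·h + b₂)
y = -1

Layer 1 pre-activation: z₁ = [4, 4]
After ReLU: h = [4, 4]
Layer 2 output: y = 2×4 + -2×4 + -1 = -1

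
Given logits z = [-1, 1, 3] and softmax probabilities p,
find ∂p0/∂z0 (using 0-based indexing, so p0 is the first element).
∂p0/∂z0 = 0.01562

p = softmax(z) = [0.01588, 0.1173, 0.8668]
p0 = 0.01588

∂p0/∂z0 = p0(1 - p0) = 0.01588 × (1 - 0.01588) = 0.01562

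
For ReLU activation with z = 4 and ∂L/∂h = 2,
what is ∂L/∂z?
∂L/∂z = 2

h = ReLU(4) = 4
Since z > 0: ∂h/∂z = 1
∂L/∂z = ∂L/∂h · ∂h/∂z = 2 × 1 = 2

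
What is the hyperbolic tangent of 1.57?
0.917

tanh(1.57) = (e^(1.57) - e^(-1.57))/(e^(1.57) + e^(-1.57)) = 0.917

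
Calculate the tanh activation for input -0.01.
-0.01

tanh(-0.01) = (e^(-0.01) - e^(0.01))/(e^(-0.01) + e^(0.01)) = -0.01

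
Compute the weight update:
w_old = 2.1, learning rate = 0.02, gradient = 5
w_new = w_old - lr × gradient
w_new = 2

w_new = w - η·∂L/∂w = 2.1 - 0.02×(5) = 2.1 - (0.1) = 2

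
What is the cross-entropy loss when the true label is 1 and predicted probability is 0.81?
L = 0.2107

L = -1·log(0.81) - 0·log(0.19) = -log(0.81) = 0.2107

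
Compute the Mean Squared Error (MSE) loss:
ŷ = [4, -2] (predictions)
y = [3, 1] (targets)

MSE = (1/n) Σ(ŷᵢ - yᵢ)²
MSE = 5

MSE = (1/2)((4-3)² + (-2-1)²) = (1/2)(1 + 9) = 5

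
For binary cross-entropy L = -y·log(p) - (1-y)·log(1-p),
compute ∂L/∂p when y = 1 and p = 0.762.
∂L/∂p = -1.312

∂L/∂p = -y/p + (1-y)/(1-p) = -1/0.762 + 0 = -1.312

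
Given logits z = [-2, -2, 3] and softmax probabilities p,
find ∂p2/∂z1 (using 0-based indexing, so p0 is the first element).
∂p2/∂z1 = -0.00656

p = softmax(z) = [0.006648, 0.006648, 0.9867]
p2 = 0.9867, p1 = 0.006648

∂p2/∂z1 = -p2 × p1 = -0.9867 × 0.006648 = -0.00656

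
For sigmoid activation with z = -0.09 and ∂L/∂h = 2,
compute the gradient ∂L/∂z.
∂L/∂z = 0.499

σ(-0.09) = 0.4775
σ'(-0.09) = σ(-0.09)(1 - σ(-0.09)) = 0.4775 × 0.5225 = 0.2495
∂L/∂z = ∂L/∂h · σ'(z) = 2 × 0.2495 = 0.499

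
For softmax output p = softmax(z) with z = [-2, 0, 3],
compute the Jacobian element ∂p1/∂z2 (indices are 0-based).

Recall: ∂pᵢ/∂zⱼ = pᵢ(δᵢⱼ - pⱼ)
∂p1/∂z2 = -0.0446

p = softmax(z) = [0.006377, 0.04712, 0.9465]
p1 = 0.04712, p2 = 0.9465

∂p1/∂z2 = -p1 × p2 = -0.04712 × 0.9465 = -0.0446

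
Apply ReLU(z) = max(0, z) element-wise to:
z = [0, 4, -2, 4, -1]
h = [0, 4, 0, 4, 0]

ReLU applied element-wise: max(0,0)=0, max(0,4)=4, max(0,-2)=0, max(0,4)=4, max(0,-1)=0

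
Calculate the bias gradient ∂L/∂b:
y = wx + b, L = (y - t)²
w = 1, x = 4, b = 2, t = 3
∂L/∂b = 6

y = wx + b = (1)(4) + 2 = 6
∂L/∂y = 2(y - t) = 2(6 - 3) = 6
∂y/∂b = 1
∂L/∂b = ∂L/∂y · ∂y/∂b = 6 × 1 = 6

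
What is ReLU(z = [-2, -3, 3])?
h = [0, 0, 3]

ReLU applied element-wise: max(0,-2)=0, max(0,-3)=0, max(0,3)=3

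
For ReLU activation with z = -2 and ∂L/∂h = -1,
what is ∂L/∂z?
∂L/∂z = 0

h = ReLU(-2) = 0
Since z < 0: ∂h/∂z = 0
∂L/∂z = ∂L/∂h · ∂h/∂z = -1 × 0 = 0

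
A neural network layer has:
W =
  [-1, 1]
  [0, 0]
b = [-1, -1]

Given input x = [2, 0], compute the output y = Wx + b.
y = [-3, -1]

Wx = [-1×2 + 1×0, 0×2 + 0×0]
   = [-2, 0]
y = Wx + b = [-2 + -1, 0 + -1] = [-3, -1]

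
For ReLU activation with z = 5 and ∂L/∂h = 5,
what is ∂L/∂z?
∂L/∂z = 5

h = ReLU(5) = 5
Since z > 0: ∂h/∂z = 1
∂L/∂z = ∂L/∂h · ∂h/∂z = 5 × 1 = 5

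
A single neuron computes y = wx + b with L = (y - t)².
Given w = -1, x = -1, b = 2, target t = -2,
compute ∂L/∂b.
∂L/∂b = 10

y = wx + b = (-1)(-1) + 2 = 3
∂L/∂y = 2(y - t) = 2(3 - -2) = 10
∂y/∂b = 1
∂L/∂b = ∂L/∂y · ∂y/∂b = 10 × 1 = 10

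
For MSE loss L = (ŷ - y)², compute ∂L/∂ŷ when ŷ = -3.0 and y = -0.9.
∂L/∂ŷ = -4.2

∂L/∂ŷ = 2(ŷ - y) = 2(-3.0 - -0.9) = 2(-2.1) = -4.2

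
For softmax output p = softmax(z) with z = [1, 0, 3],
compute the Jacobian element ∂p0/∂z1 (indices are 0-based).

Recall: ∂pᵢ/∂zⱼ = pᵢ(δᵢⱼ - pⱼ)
∂p0/∂z1 = -0.004797

p = softmax(z) = [0.1142, 0.04201, 0.8438]
p0 = 0.1142, p1 = 0.04201

∂p0/∂z1 = -p0 × p1 = -0.1142 × 0.04201 = -0.004797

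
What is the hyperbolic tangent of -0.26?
-0.2543

tanh(-0.26) = (e^(-0.26) - e^(0.26))/(e^(-0.26) + e^(0.26)) = -0.2543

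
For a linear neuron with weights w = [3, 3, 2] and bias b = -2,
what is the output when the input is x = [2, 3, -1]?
y = 11

y = (3)(2) + (3)(3) + (2)(-1) + -2 = 11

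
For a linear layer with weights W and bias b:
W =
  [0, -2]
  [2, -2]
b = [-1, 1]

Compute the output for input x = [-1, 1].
y = [-3, -3]

Wx = [0×-1 + -2×1, 2×-1 + -2×1]
   = [-2, -4]
y = Wx + b = [-2 + -1, -4 + 1] = [-3, -3]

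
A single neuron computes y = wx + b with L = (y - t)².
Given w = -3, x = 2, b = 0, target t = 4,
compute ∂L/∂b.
∂L/∂b = -20

y = wx + b = (-3)(2) + 0 = -6
∂L/∂y = 2(y - t) = 2(-6 - 4) = -20
∂y/∂b = 1
∂L/∂b = ∂L/∂y · ∂y/∂b = -20 × 1 = -20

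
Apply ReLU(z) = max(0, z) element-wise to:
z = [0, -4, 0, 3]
h = [0, 0, 0, 3]

ReLU applied element-wise: max(0,0)=0, max(0,-4)=0, max(0,0)=0, max(0,3)=3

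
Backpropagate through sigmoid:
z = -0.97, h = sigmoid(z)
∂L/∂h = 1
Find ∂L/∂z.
∂L/∂z = 0.1993

σ(-0.97) = 0.2749
σ'(-0.97) = σ(-0.97)(1 - σ(-0.97)) = 0.2749 × 0.7251 = 0.1993
∂L/∂z = ∂L/∂h · σ'(z) = 1 × 0.1993 = 0.1993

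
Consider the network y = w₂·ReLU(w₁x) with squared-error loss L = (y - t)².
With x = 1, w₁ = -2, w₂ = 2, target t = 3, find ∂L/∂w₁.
∂L/∂w₁ = 0

Forward pass:
z = w₁x = -2×1 = -2
h = ReLU(-2) = 0
y = w₂h = 2×0 = 0

Backward pass:
∂L/∂y = 2(y - t) = 2(0 - 3) = -6
∂y/∂h = w₂ = 2
∂h/∂z = 0 (ReLU derivative)
∂z/∂w₁ = x = 1

∂L/∂w₁ = -6 × 2 × 0 × 1 = 0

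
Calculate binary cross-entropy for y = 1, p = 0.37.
L = 0.9943

L = -1·log(0.37) - 0·log(0.63) = -log(0.37) = 0.9943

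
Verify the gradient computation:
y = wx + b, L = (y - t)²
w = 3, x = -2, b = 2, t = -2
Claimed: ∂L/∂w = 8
Correct

y = (3)(-2) + 2 = -4
∂L/∂y = 2(y - t) = 2(-4 - -2) = -4
∂y/∂w = x = -2
∂L/∂w = -4 × -2 = 8

Claimed value: 8
Correct: The correct gradient is 8.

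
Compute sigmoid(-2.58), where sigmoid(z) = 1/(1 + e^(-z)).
0.07044

sigmoid(-2.58) = 1/(1 + e^(2.58)) = 1/(1 + 13.2) = 0.07044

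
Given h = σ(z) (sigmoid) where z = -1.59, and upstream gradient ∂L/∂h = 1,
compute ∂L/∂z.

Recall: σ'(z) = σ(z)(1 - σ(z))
∂L/∂z = 0.1407

σ(-1.59) = 0.1694
σ'(-1.59) = σ(-1.59)(1 - σ(-1.59)) = 0.1694 × 0.8306 = 0.1407
∂L/∂z = ∂L/∂h · σ'(z) = 1 × 0.1407 = 0.1407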